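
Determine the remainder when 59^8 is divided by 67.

14

By square-and-multiply:
59^1 ≡ 59 (mod 67)
59^2 ≡ 59^2 = 3481 ≡ 64 (mod 67)
59^4 ≡ 64^2 = 4096 ≡ 9 (mod 67)
59^8 ≡ 9^2 = 81 ≡ 14 (mod 67)
So 59^8 ≡ 14 (mod 67).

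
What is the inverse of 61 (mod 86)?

86 = 1*61 + 25
61 = 2*25 + 11
25 = 2*11 + 3
11 = 3*3 + 2
3 = 1*2 + 1
2 = 2*1 + 0
gcd(61, 86) = 1, so the inverse exists.
Bézout: 1 = 22*86 − 31*61.
So 61⁻¹ ≡ −31 ≡ 55 (mod 86).

55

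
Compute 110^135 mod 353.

199

Compute successive squares:
135 in binary is 10000111, i.e. 135 = 128 + 4 + 2 + 1.
110^1 ≡ 110 (mod 353)
110^2 ≡ 110^2 = 12100 ≡ 98 (mod 353)
110^4 ≡ 98^2 = 9604 ≡ 73 (mod 353)
110^8 ≡ 73^2 = 5329 ≡ 34 (mod 353)
110^16 ≡ 34^2 = 1156 ≡ 97 (mod 353)
110^32 ≡ 97^2 = 9409 ≡ 231 (mod 353)
110^64 ≡ 231^2 = 53361 ≡ 58 (mod 353)
110^128 ≡ 58^2 = 3364 ≡ 187 (mod 353)
110^135 = 110^128 · 110^4 · 110^2 · 110^1 ≡ 187 · 73 · 98 · 110 (mod 353).
Accumulate the product:
187 · 73 = 13651 ≡ 237
237 · 98 = 23226 ≡ 281
281 · 110 = 30910 ≡ 199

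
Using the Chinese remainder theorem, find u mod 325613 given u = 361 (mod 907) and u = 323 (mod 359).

907⁻¹ mod 359: 907*19 ≡ 1 (mod 359), so 907⁻¹ ≡ 19.
u = 361 + 907*((323 − 361)*19 mod 359) = 361 + 907*355 = 322346.

322346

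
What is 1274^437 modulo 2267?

1274^1 ≡ 1274 (mod 2267)
1274^2 ≡ 1274^2 = 1623076 ≡ 2171 (mod 2267)
1274^4 ≡ 2171^2 = 4713241 ≡ 148 (mod 2267)
1274^8 ≡ 148^2 = 21904 ≡ 1501 (mod 2267)
1274^16 ≡ 1501^2 = 2253001 ≡ 1870 (mod 2267)
1274^32 ≡ 1870^2 = 3496900 ≡ 1186 (mod 2267)
1274^64 ≡ 1186^2 = 1406596 ≡ 1056 (mod 2267)
1274^128 ≡ 1056^2 = 1115136 ≡ 2039 (mod 2267)
1274^256 ≡ 2039^2 = 4157521 ≡ 2110 (mod 2267)
1274^437 = 1274^256 * 1274^128 * 1274^32 * 1274^16 * 1274^4 * 1274^1 ≡ 2110 * 2039 * 1186 * 1870 * 148 * 1274 (mod 2267).
Accumulate the product:
2110 * 2039 = 4302290 ≡ 1791
1791 * 1186 = 2124126 ≡ 2214
2214 * 1870 = 4140180 ≡ 638
638 * 148 = 94424 ≡ 1477
1477 * 1274 = 1881698 ≡ 88

88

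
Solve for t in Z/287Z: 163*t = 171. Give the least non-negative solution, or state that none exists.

gcd(163, 287) = 1, so a unique solution mod 287 exists.
163⁻¹ ≡ 81 (mod 287).
t ≡ 81*171 ≡ 75 (mod 287).

75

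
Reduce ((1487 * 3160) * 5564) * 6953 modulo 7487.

1487 * 3160 = 4698920 ≡ 4571 (mod 7487)
4571 * 5564 = 25433044 ≡ 7192 (mod 7487)
7192 * 6953 = 50005976 ≡ 303 (mod 7487)

303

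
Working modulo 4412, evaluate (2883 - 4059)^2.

2883 - 4059 = -1176 ≡ 3236 (mod 4412)
(3236)^2 ≡ 2020 (mod 4412)

2020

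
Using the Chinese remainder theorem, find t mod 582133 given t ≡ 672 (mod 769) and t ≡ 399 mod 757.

419777

769⁻¹ mod 757: 769·694 ≡ 1 (mod 757), so 769⁻¹ ≡ 694.
t = 672 + 769·((399 − 672)·694 mod 757) = 672 + 769·545 = 419777.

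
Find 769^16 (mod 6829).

769^1 ≡ 769 (mod 6829)
769^2 ≡ 769^2 = 591361 ≡ 4067 (mod 6829)
769^4 ≡ 4067^2 = 16540489 ≡ 651 (mod 6829)
769^8 ≡ 651^2 = 423801 ≡ 403 (mod 6829)
769^16 ≡ 403^2 = 162409 ≡ 5342 (mod 6829)
So 769^16 ≡ 5342 (mod 6829).

5342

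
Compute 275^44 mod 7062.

2299

Using repeated squaring:
44 in binary is 101100, i.e. 44 = 32 + 8 + 4.
275^1 ≡ 275 (mod 7062)
275^2 ≡ 275^2 = 75625 ≡ 5005 (mod 7062)
275^4 ≡ 5005^2 = 25050025 ≡ 1111 (mod 7062)
275^8 ≡ 1111^2 = 1234321 ≡ 5533 (mod 7062)
275^16 ≡ 5533^2 = 30614089 ≡ 319 (mod 7062)
275^32 ≡ 319^2 = 101761 ≡ 2893 (mod 7062)
275^44 = 275^32 × 275^8 × 275^4 ≡ 2893 × 5533 × 1111 (mod 7062).
Accumulate the product:
2893 × 5533 = 16006969 ≡ 4477
4477 × 1111 = 4973947 ≡ 2299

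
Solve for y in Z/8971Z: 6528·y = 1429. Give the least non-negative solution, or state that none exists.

gcd(6528, 8971) = 1, so a unique solution mod 8971 exists.
6528⁻¹ ≡ 8747 (mod 8971).
y ≡ 8747·1429 ≡ 2860 (mod 8971).

2860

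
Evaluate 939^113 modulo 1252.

Using repeated squaring:
113 in binary is 1110001, i.e. 113 = 64 + 32 + 16 + 1.
939^1 ≡ 939 (mod 1252)
939^2 ≡ 939^2 = 881721 ≡ 313 (mod 1252)
939^4 ≡ 313^2 = 97969 ≡ 313 (mod 1252)
939^8 ≡ 313^2 = 97969 ≡ 313 (mod 1252)
939^16 ≡ 313^2 = 97969 ≡ 313 (mod 1252)
939^32 ≡ 313^2 = 97969 ≡ 313 (mod 1252)
939^64 ≡ 313^2 = 97969 ≡ 313 (mod 1252)
939^113 = 939^64 * 939^32 * 939^16 * 939^1 ≡ 313 * 313 * 313 * 939 (mod 1252).
Accumulate the product:
313 * 313 = 97969 ≡ 313
313 * 313 = 97969 ≡ 313
313 * 939 = 293907 ≡ 939

939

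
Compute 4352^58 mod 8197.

Using repeated squaring:
58 in binary is 111010, i.e. 58 = 32 + 16 + 8 + 2.
4352^1 ≡ 4352 (mod 8197)
4352^2 ≡ 4352^2 = 18939904 ≡ 4834 (mod 8197)
4352^4 ≡ 4834^2 = 23367556 ≡ 6106 (mod 8197)
4352^8 ≡ 6106^2 = 37283236 ≡ 3280 (mod 8197)
4352^16 ≡ 3280^2 = 10758400 ≡ 3936 (mod 8197)
4352^32 ≡ 3936^2 = 15492096 ≡ 7963 (mod 8197)
4352^58 = 4352^32 · 4352^16 · 4352^8 · 4352^2 ≡ 7963 · 3936 · 3280 · 4834 (mod 8197).
Accumulate the product:
7963 · 3936 = 31342368 ≡ 5237
5237 · 3280 = 17177360 ≡ 4645
4645 · 4834 = 22453930 ≡ 2347

2347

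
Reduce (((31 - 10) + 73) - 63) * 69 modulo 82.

31 - 10 = 21
21 + 73 = 94 ≡ 12 (mod 82)
12 - 63 = -51 ≡ 31 (mod 82)
31 * 69 = 2139 ≡ 7 (mod 82)

7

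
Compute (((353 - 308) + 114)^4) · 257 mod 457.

153

353 - 308 = 45
45 + 114 = 159
(159)^4 ≡ 294 (mod 457)
294 · 257 = 75558 ≡ 153 (mod 457)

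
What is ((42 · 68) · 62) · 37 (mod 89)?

18

42 · 68 = 2856 ≡ 8 (mod 89)
8 · 62 = 496 ≡ 51 (mod 89)
51 · 37 = 1887 ≡ 18 (mod 89)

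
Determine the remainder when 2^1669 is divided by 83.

20

By square-and-multiply:
2^1 ≡ 2 (mod 83)
2^2 ≡ 2^2 = 4 (mod 83)
2^4 ≡ 4^2 = 16 (mod 83)
2^8 ≡ 16^2 = 256 ≡ 7 (mod 83)
2^16 ≡ 7^2 = 49 (mod 83)
2^32 ≡ 49^2 = 2401 ≡ 77 (mod 83)
2^64 ≡ 77^2 = 5929 ≡ 36 (mod 83)
2^128 ≡ 36^2 = 1296 ≡ 51 (mod 83)
2^256 ≡ 51^2 = 2601 ≡ 28 (mod 83)
2^512 ≡ 28^2 = 784 ≡ 37 (mod 83)
2^1024 ≡ 37^2 = 1369 ≡ 41 (mod 83)
2^1669 = 2^1024 * 2^512 * 2^128 * 2^4 * 2^1 ≡ 41 * 37 * 51 * 16 * 2 (mod 83).
Accumulate the product:
41 * 37 = 1517 ≡ 23
23 * 51 = 1173 ≡ 11
11 * 16 = 176 ≡ 10
10 * 2 = 20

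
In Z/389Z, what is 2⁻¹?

By the extended Euclidean algorithm:
389 = 194×2 + 1
2 = 2×1 + 0
gcd(2, 389) = 1, so the inverse exists.
Back-substitute for 1:
1 = 1×389 − 194×2
So 2⁻¹ ≡ −194 ≡ 195 (mod 389).

195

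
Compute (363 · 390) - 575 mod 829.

65

363 · 390 = 141570 ≡ 640 (mod 829)
640 - 575 = 65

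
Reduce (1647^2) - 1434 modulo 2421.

2076

(1647)^2 ≡ 1089 (mod 2421)
1089 - 1434 = -345 ≡ 2076 (mod 2421)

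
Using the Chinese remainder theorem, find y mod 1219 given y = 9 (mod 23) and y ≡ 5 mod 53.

906

23⁻¹ mod 53: 23*30 ≡ 1 (mod 53), so 23⁻¹ ≡ 30.
y = 9 + 23*((5 − 9)*30 mod 53) = 9 + 23*39 = 906.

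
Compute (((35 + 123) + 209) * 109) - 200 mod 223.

35 + 123 = 158
158 + 209 = 367 ≡ 144 (mod 223)
144 * 109 = 15696 ≡ 86 (mod 223)
86 - 200 = -114 ≡ 109 (mod 223)

109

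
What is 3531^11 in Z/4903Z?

By square-and-multiply:
11 in binary is 1011, i.e. 11 = 8 + 2 + 1.
3531^1 ≡ 3531 (mod 4903)
3531^2 ≡ 3531^2 = 12467961 ≡ 4535 (mod 4903)
3531^4 ≡ 4535^2 = 20566225 ≡ 3043 (mod 4903)
3531^8 ≡ 3043^2 = 9259849 ≡ 2985 (mod 4903)
3531^11 = 3531^8 * 3531^2 * 3531^1 ≡ 2985 * 4535 * 3531 (mod 4903).
Accumulate the product:
2985 * 4535 = 13536975 ≡ 4695
4695 * 3531 = 16578045 ≡ 1002

1002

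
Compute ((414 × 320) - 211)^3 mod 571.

414 × 320 = 132480 ≡ 8 (mod 571)
8 - 211 = -203 ≡ 368 (mod 571)
(368)^3 ≡ 294 (mod 571)

294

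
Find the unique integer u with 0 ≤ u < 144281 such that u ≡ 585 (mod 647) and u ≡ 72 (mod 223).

647⁻¹ mod 223: 647×152 ≡ 1 (mod 223), so 647⁻¹ ≡ 152.
u = 585 + 647×((72 − 585)×152 mod 223) = 585 + 647×74 = 48463.

48463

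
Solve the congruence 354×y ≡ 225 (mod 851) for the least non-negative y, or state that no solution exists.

830

gcd(354, 851) = 1, so a unique solution mod 851 exists.
354⁻¹ ≡ 363 (mod 851).
y ≡ 363×225 ≡ 830 (mod 851).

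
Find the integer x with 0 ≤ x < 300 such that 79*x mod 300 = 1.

Apply the Euclidean algorithm and back-substitute:
300 = 3*79 + 63
79 = 1*63 + 16
63 = 3*16 + 15
16 = 1*15 + 1
15 = 15*1 + 0
gcd(79, 300) = 1, so the inverse exists.
Back-substitute for 1:
1 = 1*16 − 1*15
  = −1*63 + 4*16
  = 4*79 − 5*63
  = −5*300 + 19*79
So 79⁻¹ ≡ 19 (mod 300).

19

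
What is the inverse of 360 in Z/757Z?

225

Apply the Euclidean algorithm and back-substitute:
757 = 2·360 + 37
360 = 9·37 + 27
37 = 1·27 + 10
27 = 2·10 + 7
10 = 1·7 + 3
7 = 2·3 + 1
3 = 3·1 + 0
gcd(360, 757) = 1, so the inverse exists.
Back-substitute for 1:
1 = 1·7 − 2·3
  = −2·10 + 3·7
  = 3·27 − 8·10
  = −8·37 + 11·27
  = 11·360 − 107·37
  = −107·757 + 225·360
So 360⁻¹ ≡ 225 (mod 757).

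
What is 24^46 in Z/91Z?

By square-and-multiply:
24^1 ≡ 24 (mod 91)
24^2 ≡ 24^2 = 576 ≡ 30 (mod 91)
24^4 ≡ 30^2 = 900 ≡ 81 (mod 91)
24^8 ≡ 81^2 = 6561 ≡ 9 (mod 91)
24^16 ≡ 9^2 = 81 (mod 91)
24^32 ≡ 81^2 = 6561 ≡ 9 (mod 91)
24^46 = 24^32 · 24^8 · 24^4 · 24^2 ≡ 9 · 9 · 81 · 30 (mod 91).
Accumulate the product:
9 · 9 = 81
81 · 81 = 6561 ≡ 9
9 · 30 = 270 ≡ 88

88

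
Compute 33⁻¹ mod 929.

366

929 = 28×33 + 5
33 = 6×5 + 3
5 = 1×3 + 2
3 = 1×2 + 1
2 = 2×1 + 0
gcd(33, 929) = 1, so the inverse exists.
Bézout: 1 = −13×929 + 366×33.
So 33⁻¹ ≡ 366 (mod 929).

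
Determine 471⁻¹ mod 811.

Run the extended Euclidean algorithm:
811 = 1×471 + 340
471 = 1×340 + 131
340 = 2×131 + 78
131 = 1×78 + 53
78 = 1×53 + 25
53 = 2×25 + 3
25 = 8×3 + 1
3 = 3×1 + 0
gcd(471, 811) = 1, so the inverse exists.
Back-substitute for 1:
1 = 1×25 − 8×3
  = −8×53 + 17×25
  = 17×78 − 25×53
  = −25×131 + 42×78
  = 42×340 − 109×131
  = −109×471 + 151×340
  = 151×811 − 260×471
So 471⁻¹ ≡ −260 ≡ 551 (mod 811).

551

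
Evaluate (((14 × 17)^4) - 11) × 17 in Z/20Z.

14 × 17 = 238 ≡ 18 (mod 20)
(18)^4 ≡ 16 (mod 20)
16 - 11 = 5
5 × 17 = 85 ≡ 5 (mod 20)

5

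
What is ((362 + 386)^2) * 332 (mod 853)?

77

362 + 386 = 748
(748)^2 ≡ 789 (mod 853)
789 * 332 = 261948 ≡ 77 (mod 853)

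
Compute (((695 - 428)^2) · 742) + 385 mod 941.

390

695 - 428 = 267
(267)^2 ≡ 714 (mod 941)
714 · 742 = 529788 ≡ 5 (mod 941)
5 + 385 = 390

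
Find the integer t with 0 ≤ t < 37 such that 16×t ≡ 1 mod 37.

Apply the Euclidean algorithm and back-substitute:
37 = 2×16 + 5
16 = 3×5 + 1
5 = 5×1 + 0
gcd(16, 37) = 1, so the inverse exists.
Bézout: 1 = −3×37 + 7×16.
So 16⁻¹ ≡ 7 (mod 37).

7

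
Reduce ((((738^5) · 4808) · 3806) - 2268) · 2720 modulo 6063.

2922

(738)^5 ≡ 4509 (mod 6063)
4509 · 4808 = 21679272 ≡ 4047 (mod 6063)
4047 · 3806 = 15402882 ≡ 2862 (mod 6063)
2862 - 2268 = 594
594 · 2720 = 1615680 ≡ 2922 (mod 6063)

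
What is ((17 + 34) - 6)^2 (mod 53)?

11

17 + 34 = 51
51 - 6 = 45
(45)^2 ≡ 11 (mod 53)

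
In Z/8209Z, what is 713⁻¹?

1727

8209 = 11×713 + 366
713 = 1×366 + 347
366 = 1×347 + 19
347 = 18×19 + 5
19 = 3×5 + 4
5 = 1×4 + 1
4 = 4×1 + 0
gcd(713, 8209) = 1, so the inverse exists.
Bézout: 1 = −150×8209 + 1727×713.
So 713⁻¹ ≡ 1727 (mod 8209).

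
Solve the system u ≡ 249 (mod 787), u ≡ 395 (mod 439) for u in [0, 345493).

93902

787⁻¹ mod 439: 787*82 ≡ 1 (mod 439), so 787⁻¹ ≡ 82.
u = 249 + 787*((395 − 249)*82 mod 439) = 249 + 787*119 = 93902.
Check: 93902 mod 787 = 249, 93902 mod 439 = 395. ✓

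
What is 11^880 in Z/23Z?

By square-and-multiply:
11^1 ≡ 11 (mod 23)
11^2 ≡ 11^2 = 121 ≡ 6 (mod 23)
11^4 ≡ 6^2 = 36 ≡ 13 (mod 23)
11^8 ≡ 13^2 = 169 ≡ 8 (mod 23)
11^16 ≡ 8^2 = 64 ≡ 18 (mod 23)
11^32 ≡ 18^2 = 324 ≡ 2 (mod 23)
11^64 ≡ 2^2 = 4 (mod 23)
11^128 ≡ 4^2 = 16 (mod 23)
11^256 ≡ 16^2 = 256 ≡ 3 (mod 23)
11^512 ≡ 3^2 = 9 (mod 23)
11^880 = 11^512 * 11^256 * 11^64 * 11^32 * 11^16 ≡ 9 * 3 * 4 * 2 * 18 (mod 23).
Accumulate the product:
9 * 3 = 27 ≡ 4
4 * 4 = 16
16 * 2 = 32 ≡ 9
9 * 18 = 162 ≡ 1

1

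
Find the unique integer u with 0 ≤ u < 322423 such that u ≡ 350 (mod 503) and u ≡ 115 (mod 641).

255874

503⁻¹ mod 641: 503·497 ≡ 1 (mod 641), so 503⁻¹ ≡ 497.
u = 350 + 503·((115 − 350)·497 mod 641) = 350 + 503·508 = 255874.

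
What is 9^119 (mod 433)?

335

Compute successive squares:
119 in binary is 1110111, i.e. 119 = 64 + 32 + 16 + 4 + 2 + 1.
9^1 ≡ 9 (mod 433)
9^2 ≡ 9^2 = 81 (mod 433)
9^4 ≡ 81^2 = 6561 ≡ 66 (mod 433)
9^8 ≡ 66^2 = 4356 ≡ 26 (mod 433)
9^16 ≡ 26^2 = 676 ≡ 243 (mod 433)
9^32 ≡ 243^2 = 59049 ≡ 161 (mod 433)
9^64 ≡ 161^2 = 25921 ≡ 374 (mod 433)
9^119 = 9^64 * 9^32 * 9^16 * 9^4 * 9^2 * 9^1 ≡ 374 * 161 * 243 * 66 * 81 * 9 (mod 433).
Accumulate the product:
374 * 161 = 60214 ≡ 27
27 * 243 = 6561 ≡ 66
66 * 66 = 4356 ≡ 26
26 * 81 = 2106 ≡ 374
374 * 9 = 3366 ≡ 335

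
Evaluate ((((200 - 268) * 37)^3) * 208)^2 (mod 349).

83

200 - 268 = -68 ≡ 281 (mod 349)
281 * 37 = 10397 ≡ 276 (mod 349)
(276)^3 ≡ 118 (mod 349)
118 * 208 = 24544 ≡ 114 (mod 349)
(114)^2 ≡ 83 (mod 349)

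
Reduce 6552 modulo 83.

78

6552 = 78*83 + 78, so 6552 ≡ 78 (mod 83).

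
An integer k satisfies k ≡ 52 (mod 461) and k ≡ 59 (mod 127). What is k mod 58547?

461⁻¹ mod 127: 461×27 ≡ 1 (mod 127), so 461⁻¹ ≡ 27.
k = 52 + 461×((59 − 52)×27 mod 127) = 52 + 461×62 = 28634.
Check: 28634 mod 461 = 52, 28634 mod 127 = 59. ✓

28634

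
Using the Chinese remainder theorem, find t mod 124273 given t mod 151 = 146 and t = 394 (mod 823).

151⁻¹ mod 823: 151·714 ≡ 1 (mod 823), so 151⁻¹ ≡ 714.
t = 146 + 151·((394 − 146)·714 mod 823) = 146 + 151·127 = 19323.
Check: 19323 mod 151 = 146, 19323 mod 823 = 394. ✓

19323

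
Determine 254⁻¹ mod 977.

927

Apply the Euclidean algorithm and back-substitute:
977 = 3*254 + 215
254 = 1*215 + 39
215 = 5*39 + 20
39 = 1*20 + 19
20 = 1*19 + 1
19 = 19*1 + 0
gcd(254, 977) = 1, so the inverse exists.
Back-substitute for 1:
1 = 1*20 − 1*19
  = −1*39 + 2*20
  = 2*215 − 11*39
  = −11*254 + 13*215
  = 13*977 − 50*254
So 254⁻¹ ≡ −50 ≡ 927 (mod 977).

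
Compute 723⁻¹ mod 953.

29

953 = 1×723 + 230
723 = 3×230 + 33
230 = 6×33 + 32
33 = 1×32 + 1
32 = 32×1 + 0
gcd(723, 953) = 1, so the inverse exists.
Back-substitute for 1:
1 = 1×33 − 1×32
  = −1×230 + 7×33
  = 7×723 − 22×230
  = −22×953 + 29×723
So 723⁻¹ ≡ 29 (mod 953).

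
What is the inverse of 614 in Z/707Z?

38

707 = 1×614 + 93
614 = 6×93 + 56
93 = 1×56 + 37
56 = 1×37 + 19
37 = 1×19 + 18
19 = 1×18 + 1
18 = 18×1 + 0
gcd(614, 707) = 1, so the inverse exists.
Back-substitute for 1:
1 = 1×19 − 1×18
  = −1×37 + 2×19
  = 2×56 − 3×37
  = −3×93 + 5×56
  = 5×614 − 33×93
  = −33×707 + 38×614
So 614⁻¹ ≡ 38 (mod 707).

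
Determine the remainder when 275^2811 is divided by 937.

275^1 ≡ 275 (mod 937)
275^2 ≡ 275^2 = 75625 ≡ 665 (mod 937)
275^4 ≡ 665^2 = 442225 ≡ 898 (mod 937)
275^8 ≡ 898^2 = 806404 ≡ 584 (mod 937)
275^16 ≡ 584^2 = 341056 ≡ 925 (mod 937)
275^32 ≡ 925^2 = 855625 ≡ 144 (mod 937)
275^64 ≡ 144^2 = 20736 ≡ 122 (mod 937)
275^128 ≡ 122^2 = 14884 ≡ 829 (mod 937)
275^256 ≡ 829^2 = 687241 ≡ 420 (mod 937)
275^512 ≡ 420^2 = 176400 ≡ 244 (mod 937)
275^1024 ≡ 244^2 = 59536 ≡ 505 (mod 937)
275^2048 ≡ 505^2 = 255025 ≡ 161 (mod 937)
275^2811 = 275^2048 · 275^512 · 275^128 · 275^64 · 275^32 · 275^16 · 275^8 · 275^2 · 275^1 ≡ 161 · 244 · 829 · 122 · 144 · 925 · 584 · 665 · 275 (mod 937).
Accumulate the product:
161 · 244 = 39284 ≡ 867
867 · 829 = 718743 ≡ 64
64 · 122 = 7808 ≡ 312
312 · 144 = 44928 ≡ 889
889 · 925 = 822325 ≡ 576
576 · 584 = 336384 ≡ 1
1 · 665 = 665
665 · 275 = 182875 ≡ 160

160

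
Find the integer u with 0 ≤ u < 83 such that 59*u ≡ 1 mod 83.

83 = 1·59 + 24
59 = 2·24 + 11
24 = 2·11 + 2
11 = 5·2 + 1
2 = 2·1 + 0
gcd(59, 83) = 1, so the inverse exists.
Bézout: 1 = −27·83 + 38·59.
So 59⁻¹ ≡ 38 (mod 83).

38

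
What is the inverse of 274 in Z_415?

259

415 = 1·274 + 141
274 = 1·141 + 133
141 = 1·133 + 8
133 = 16·8 + 5
8 = 1·5 + 3
5 = 1·3 + 2
3 = 1·2 + 1
2 = 2·1 + 0
gcd(274, 415) = 1, so the inverse exists.
Back-substitute for 1:
1 = 1·3 − 1·2
  = −1·5 + 2·3
  = 2·8 − 3·5
  = −3·133 + 50·8
  = 50·141 − 53·133
  = −53·274 + 103·141
  = 103·415 − 156·274
So 274⁻¹ ≡ −156 ≡ 259 (mod 415).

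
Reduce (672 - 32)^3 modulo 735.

370

672 - 32 = 640
(640)^3 ≡ 370 (mod 735)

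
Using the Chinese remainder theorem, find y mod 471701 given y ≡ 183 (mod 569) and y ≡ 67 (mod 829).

569⁻¹ mod 829: 569*220 ≡ 1 (mod 829), so 569⁻¹ ≡ 220.
y = 183 + 569*((67 − 183)*220 mod 829) = 183 + 569*179 = 102034.
Check: 102034 mod 569 = 183, 102034 mod 829 = 67. ✓

102034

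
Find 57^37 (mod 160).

57

Compute successive squares:
37 in binary is 100101, i.e. 37 = 32 + 4 + 1.
57^1 ≡ 57 (mod 160)
57^2 ≡ 57^2 = 3249 ≡ 49 (mod 160)
57^4 ≡ 49^2 = 2401 ≡ 1 (mod 160)
57^8 ≡ 1^2 = 1 (mod 160)
57^16 ≡ 1^2 = 1 (mod 160)
57^32 ≡ 1^2 = 1 (mod 160)
57^37 = 57^32 · 57^4 · 57^1 ≡ 1 · 1 · 57 (mod 160).
Accumulate the product:
1 · 1 = 1
1 · 57 = 57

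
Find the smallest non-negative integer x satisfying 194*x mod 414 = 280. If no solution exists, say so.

gcd(194, 414) = 2, and 2 | 280, so solutions exist.
Divide through by 2: 97*x mod 207 = 140.
97⁻¹ ≡ 175 (mod 207).
x ≡ 175*140 ≡ 74 (mod 207).
The smallest non-negative solution is x = 74.

74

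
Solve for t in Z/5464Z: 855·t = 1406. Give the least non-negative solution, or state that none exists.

gcd(855, 5464) = 1, so a unique solution mod 5464 exists.
855⁻¹ ≡ 5055 (mod 5464).
t ≡ 5055·1406 ≡ 4130 (mod 5464).

4130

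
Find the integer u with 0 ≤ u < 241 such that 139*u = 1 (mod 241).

Apply the Euclidean algorithm and back-substitute:
241 = 1*139 + 102
139 = 1*102 + 37
102 = 2*37 + 28
37 = 1*28 + 9
28 = 3*9 + 1
9 = 9*1 + 0
gcd(139, 241) = 1, so the inverse exists.
Back-substitute for 1:
1 = 1*28 − 3*9
  = −3*37 + 4*28
  = 4*102 − 11*37
  = −11*139 + 15*102
  = 15*241 − 26*139
So 139⁻¹ ≡ −26 ≡ 215 (mod 241).

215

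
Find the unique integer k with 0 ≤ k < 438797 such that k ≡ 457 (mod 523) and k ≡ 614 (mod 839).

259865

523⁻¹ mod 839: 523·762 ≡ 1 (mod 839), so 523⁻¹ ≡ 762.
k = 457 + 523·((614 − 457)·762 mod 839) = 457 + 523·496 = 259865.
Check: 259865 mod 523 = 457, 259865 mod 839 = 614. ✓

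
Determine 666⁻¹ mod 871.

871 = 1·666 + 205
666 = 3·205 + 51
205 = 4·51 + 1
51 = 51·1 + 0
gcd(666, 871) = 1, so the inverse exists.
Bézout: 1 = 13·871 − 17·666.
So 666⁻¹ ≡ −17 ≡ 854 (mod 871).

854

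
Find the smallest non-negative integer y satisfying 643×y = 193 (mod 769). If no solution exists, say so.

444

gcd(643, 769) = 1, so a unique solution mod 769 exists.
643⁻¹ ≡ 592 (mod 769).
y ≡ 592×193 ≡ 444 (mod 769).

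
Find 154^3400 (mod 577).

3400 in binary is 110101001000, i.e. 3400 = 2048 + 1024 + 256 + 64 + 8.
154^1 ≡ 154 (mod 577)
154^2 ≡ 154^2 = 23716 ≡ 59 (mod 577)
154^4 ≡ 59^2 = 3481 ≡ 19 (mod 577)
154^8 ≡ 19^2 = 361 (mod 577)
154^16 ≡ 361^2 = 130321 ≡ 496 (mod 577)
154^32 ≡ 496^2 = 246016 ≡ 214 (mod 577)
154^64 ≡ 214^2 = 45796 ≡ 213 (mod 577)
154^128 ≡ 213^2 = 45369 ≡ 363 (mod 577)
154^256 ≡ 363^2 = 131769 ≡ 213 (mod 577)
154^512 ≡ 213^2 = 45369 ≡ 363 (mod 577)
154^1024 ≡ 363^2 = 131769 ≡ 213 (mod 577)
154^2048 ≡ 213^2 = 45369 ≡ 363 (mod 577)
154^3400 = 154^2048 * 154^1024 * 154^256 * 154^64 * 154^8 ≡ 363 * 213 * 213 * 213 * 361 (mod 577).
Accumulate the product:
363 * 213 = 77319 ≡ 1
1 * 213 = 213
213 * 213 = 45369 ≡ 363
363 * 361 = 131043 ≡ 64

64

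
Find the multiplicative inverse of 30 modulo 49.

18

Run the extended Euclidean algorithm:
49 = 1*30 + 19
30 = 1*19 + 11
19 = 1*11 + 8
11 = 1*8 + 3
8 = 2*3 + 2
3 = 1*2 + 1
2 = 2*1 + 0
gcd(30, 49) = 1, so the inverse exists.
Back-substitute for 1:
1 = 1*3 − 1*2
  = −1*8 + 3*3
  = 3*11 − 4*8
  = −4*19 + 7*11
  = 7*30 − 11*19
  = −11*49 + 18*30
So 30⁻¹ ≡ 18 (mod 49).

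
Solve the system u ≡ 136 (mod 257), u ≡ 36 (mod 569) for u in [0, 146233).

257⁻¹ mod 569: 257×31 ≡ 1 (mod 569), so 257⁻¹ ≡ 31.
u = 136 + 257×((36 − 136)×31 mod 569) = 136 + 257×314 = 80834.

80834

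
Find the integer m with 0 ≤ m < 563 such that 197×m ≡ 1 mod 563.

543

By the extended Euclidean algorithm:
563 = 2×197 + 169
197 = 1×169 + 28
169 = 6×28 + 1
28 = 28×1 + 0
gcd(197, 563) = 1, so the inverse exists.
Bézout: 1 = 7×563 − 20×197.
So 197⁻¹ ≡ −20 ≡ 543 (mod 563).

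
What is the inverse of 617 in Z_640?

Run the extended Euclidean algorithm:
640 = 1*617 + 23
617 = 26*23 + 19
23 = 1*19 + 4
19 = 4*4 + 3
4 = 1*3 + 1
3 = 3*1 + 0
gcd(617, 640) = 1, so the inverse exists.
Bézout: 1 = 161*640 − 167*617.
So 617⁻¹ ≡ −167 ≡ 473 (mod 640).

473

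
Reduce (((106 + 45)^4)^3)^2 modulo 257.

106 + 45 = 151
(151)^4 ≡ 44 (mod 257)
(44)^3 ≡ 117 (mod 257)
(117)^2 ≡ 68 (mod 257)

68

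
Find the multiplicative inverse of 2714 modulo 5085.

By the extended Euclidean algorithm:
5085 = 1*2714 + 2371
2714 = 1*2371 + 343
2371 = 6*343 + 313
343 = 1*313 + 30
313 = 10*30 + 13
30 = 2*13 + 4
13 = 3*4 + 1
4 = 4*1 + 0
gcd(2714, 5085) = 1, so the inverse exists.
Back-substitute for 1:
1 = 1*13 − 3*4
  = −3*30 + 7*13
  = 7*313 − 73*30
  = −73*343 + 80*313
  = 80*2371 − 553*343
  = −553*2714 + 633*2371
  = 633*5085 − 1186*2714
So 2714⁻¹ ≡ −1186 ≡ 3899 (mod 5085).

3899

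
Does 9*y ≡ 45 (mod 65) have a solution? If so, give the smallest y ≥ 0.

5

gcd(9, 65) = 1, so a unique solution mod 65 exists.
9⁻¹ ≡ 29 (mod 65).
y ≡ 29*45 ≡ 5 (mod 65).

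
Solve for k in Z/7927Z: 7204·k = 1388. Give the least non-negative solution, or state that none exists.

6730

gcd(7204, 7927) = 1, so a unique solution mod 7927 exists.
7204⁻¹ ≡ 1524 (mod 7927).
k ≡ 1524·1388 ≡ 6730 (mod 7927).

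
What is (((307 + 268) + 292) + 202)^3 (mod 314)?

161

307 + 268 = 575 ≡ 261 (mod 314)
261 + 292 = 553 ≡ 239 (mod 314)
239 + 202 = 441 ≡ 127 (mod 314)
(127)^3 ≡ 161 (mod 314)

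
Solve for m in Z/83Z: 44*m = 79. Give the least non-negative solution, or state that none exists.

gcd(44, 83) = 1, so a unique solution mod 83 exists.
44⁻¹ ≡ 17 (mod 83).
m ≡ 17*79 ≡ 15 (mod 83).

15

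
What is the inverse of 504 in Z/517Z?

517 = 1*504 + 13
504 = 38*13 + 10
13 = 1*10 + 3
10 = 3*3 + 1
3 = 3*1 + 0
gcd(504, 517) = 1, so the inverse exists.
Bézout: 1 = −155*517 + 159*504.
So 504⁻¹ ≡ 159 (mod 517).

159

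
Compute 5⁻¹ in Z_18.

18 = 3*5 + 3
5 = 1*3 + 2
3 = 1*2 + 1
2 = 2*1 + 0
gcd(5, 18) = 1, so the inverse exists.
Back-substitute for 1:
1 = 1*3 − 1*2
  = −1*5 + 2*3
  = 2*18 − 7*5
So 5⁻¹ ≡ −7 ≡ 11 (mod 18).

11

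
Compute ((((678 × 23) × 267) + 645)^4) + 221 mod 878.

184

678 × 23 = 15594 ≡ 668 (mod 878)
668 × 267 = 178356 ≡ 122 (mod 878)
122 + 645 = 767
(767)^4 ≡ 841 (mod 878)
841 + 221 = 1062 ≡ 184 (mod 878)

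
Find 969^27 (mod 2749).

27 in binary is 11011, i.e. 27 = 16 + 8 + 2 + 1.
969^1 ≡ 969 (mod 2749)
969^2 ≡ 969^2 = 938961 ≡ 1552 (mod 2749)
969^4 ≡ 1552^2 = 2408704 ≡ 580 (mod 2749)
969^8 ≡ 580^2 = 336400 ≡ 1022 (mod 2749)
969^16 ≡ 1022^2 = 1044484 ≡ 2613 (mod 2749)
969^27 = 969^16 × 969^8 × 969^2 × 969^1 ≡ 2613 × 1022 × 1552 × 969 (mod 2749).
Accumulate the product:
2613 × 1022 = 2670486 ≡ 1207
1207 × 1552 = 1873264 ≡ 1195
1195 × 969 = 1157955 ≡ 626

626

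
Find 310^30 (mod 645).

By square-and-multiply:
30 in binary is 11110, i.e. 30 = 16 + 8 + 4 + 2.
310^1 ≡ 310 (mod 645)
310^2 ≡ 310^2 = 96100 ≡ 640 (mod 645)
310^4 ≡ 640^2 = 409600 ≡ 25 (mod 645)
310^8 ≡ 25^2 = 625 (mod 645)
310^16 ≡ 625^2 = 390625 ≡ 400 (mod 645)
310^30 = 310^16 · 310^8 · 310^4 · 310^2 ≡ 400 · 625 · 25 · 640 (mod 645).
Accumulate the product:
400 · 625 = 250000 ≡ 385
385 · 25 = 9625 ≡ 595
595 · 640 = 380800 ≡ 250

250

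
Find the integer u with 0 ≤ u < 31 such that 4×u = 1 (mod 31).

8

31 = 7·4 + 3
4 = 1·3 + 1
3 = 3·1 + 0
gcd(4, 31) = 1, so the inverse exists.
Back-substitute for 1:
1 = 1·4 − 1·3
  = −1·31 + 8·4
So 4⁻¹ ≡ 8 (mod 31).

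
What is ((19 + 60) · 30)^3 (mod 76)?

8

19 + 60 = 79 ≡ 3 (mod 76)
3 · 30 = 90 ≡ 14 (mod 76)
(14)^3 ≡ 8 (mod 76)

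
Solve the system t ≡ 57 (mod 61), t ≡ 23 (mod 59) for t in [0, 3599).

2619

61⁻¹ mod 59: 61·30 ≡ 1 (mod 59), so 61⁻¹ ≡ 30.
t = 57 + 61·((23 − 57)·30 mod 59) = 57 + 61·42 = 2619.
Check: 2619 mod 61 = 57, 2619 mod 59 = 23. ✓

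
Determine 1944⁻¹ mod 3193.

2876

3193 = 1×1944 + 1249
1944 = 1×1249 + 695
1249 = 1×695 + 554
695 = 1×554 + 141
554 = 3×141 + 131
141 = 1×131 + 10
131 = 13×10 + 1
10 = 10×1 + 0
gcd(1944, 3193) = 1, so the inverse exists.
Bézout: 1 = 193×3193 − 317×1944.
So 1944⁻¹ ≡ −317 ≡ 2876 (mod 3193).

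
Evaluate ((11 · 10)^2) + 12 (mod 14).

2

11 · 10 = 110 ≡ 12 (mod 14)
(12)^2 ≡ 4 (mod 14)
4 + 12 = 16 ≡ 2 (mod 14)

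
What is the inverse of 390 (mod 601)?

507

By the extended Euclidean algorithm:
601 = 1*390 + 211
390 = 1*211 + 179
211 = 1*179 + 32
179 = 5*32 + 19
32 = 1*19 + 13
19 = 1*13 + 6
13 = 2*6 + 1
6 = 6*1 + 0
gcd(390, 601) = 1, so the inverse exists.
Bézout: 1 = 61*601 − 94*390.
So 390⁻¹ ≡ −94 ≡ 507 (mod 601).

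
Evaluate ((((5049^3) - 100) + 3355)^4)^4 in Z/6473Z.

5934

(5049)^3 ≡ 492 (mod 6473)
492 - 100 = 392
392 + 3355 = 3747
(3747)^4 ≡ 5184 (mod 6473)
(5184)^4 ≡ 5934 (mod 6473)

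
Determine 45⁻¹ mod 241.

75

Run the extended Euclidean algorithm:
241 = 5*45 + 16
45 = 2*16 + 13
16 = 1*13 + 3
13 = 4*3 + 1
3 = 3*1 + 0
gcd(45, 241) = 1, so the inverse exists.
Back-substitute for 1:
1 = 1*13 − 4*3
  = −4*16 + 5*13
  = 5*45 − 14*16
  = −14*241 + 75*45
So 45⁻¹ ≡ 75 (mod 241).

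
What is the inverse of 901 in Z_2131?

2131 = 2·901 + 329
901 = 2·329 + 243
329 = 1·243 + 86
243 = 2·86 + 71
86 = 1·71 + 15
71 = 4·15 + 11
15 = 1·11 + 4
11 = 2·4 + 3
4 = 1·3 + 1
3 = 3·1 + 0
gcd(901, 2131) = 1, so the inverse exists.
Bézout: 1 = 241·2131 − 570·901.
So 901⁻¹ ≡ −570 ≡ 1561 (mod 2131).

1561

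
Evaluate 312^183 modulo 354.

Using repeated squaring:
183 in binary is 10110111, i.e. 183 = 128 + 32 + 16 + 4 + 2 + 1.
312^1 ≡ 312 (mod 354)
312^2 ≡ 312^2 = 97344 ≡ 348 (mod 354)
312^4 ≡ 348^2 = 121104 ≡ 36 (mod 354)
312^8 ≡ 36^2 = 1296 ≡ 234 (mod 354)
312^16 ≡ 234^2 = 54756 ≡ 240 (mod 354)
312^32 ≡ 240^2 = 57600 ≡ 252 (mod 354)
312^64 ≡ 252^2 = 63504 ≡ 138 (mod 354)
312^128 ≡ 138^2 = 19044 ≡ 282 (mod 354)
312^183 = 312^128 · 312^32 · 312^16 · 312^4 · 312^2 · 312^1 ≡ 282 · 252 · 240 · 36 · 348 · 312 (mod 354).
Accumulate the product:
282 · 252 = 71064 ≡ 264
264 · 240 = 63360 ≡ 348
348 · 36 = 12528 ≡ 138
138 · 348 = 48024 ≡ 234
234 · 312 = 73008 ≡ 84

84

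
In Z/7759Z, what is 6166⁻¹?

By the extended Euclidean algorithm:
7759 = 1*6166 + 1593
6166 = 3*1593 + 1387
1593 = 1*1387 + 206
1387 = 6*206 + 151
206 = 1*151 + 55
151 = 2*55 + 41
55 = 1*41 + 14
41 = 2*14 + 13
14 = 1*13 + 1
13 = 13*1 + 0
gcd(6166, 7759) = 1, so the inverse exists.
Bézout: 1 = 449*7759 − 565*6166.
So 6166⁻¹ ≡ −565 ≡ 7194 (mod 7759).

7194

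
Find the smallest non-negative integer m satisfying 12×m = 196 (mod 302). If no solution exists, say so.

gcd(12, 302) = 2, and 2 | 196, so solutions exist.
Divide through by 2: 6×m ≡ 98 (mod 151).
6⁻¹ ≡ 126 (mod 151).
m ≡ 126×98 ≡ 117 (mod 151).
The smallest non-negative solution is m = 117.

117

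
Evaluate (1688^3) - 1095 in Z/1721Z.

830

(1688)^3 ≡ 204 (mod 1721)
204 - 1095 = -891 ≡ 830 (mod 1721)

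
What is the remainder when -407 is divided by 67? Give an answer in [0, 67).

62

-407 = -7·67 + 62, so -407 ≡ 62 (mod 67).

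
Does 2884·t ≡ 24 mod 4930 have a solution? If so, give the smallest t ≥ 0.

506

gcd(2884, 4930) = 2, and 2 | 24, so solutions exist.
Divide through by 2: 1442·t mod 2465 = 12.
1442⁻¹ ≡ 453 (mod 2465).
t ≡ 453·12 ≡ 506 (mod 2465).
The smallest non-negative solution is t = 506.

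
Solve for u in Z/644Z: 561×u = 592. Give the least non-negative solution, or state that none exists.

gcd(561, 644) = 1, so a unique solution mod 644 exists.
561⁻¹ ≡ 225 (mod 644).
u ≡ 225×592 ≡ 536 (mod 644).

536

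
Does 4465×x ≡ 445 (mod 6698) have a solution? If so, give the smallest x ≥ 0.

5363

gcd(4465, 6698) = 1, so a unique solution mod 6698 exists.
4465⁻¹ ≡ 6695 (mod 6698).
x ≡ 6695×445 ≡ 5363 (mod 6698).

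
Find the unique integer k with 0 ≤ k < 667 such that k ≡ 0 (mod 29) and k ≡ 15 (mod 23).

406

29⁻¹ mod 23: 29*4 ≡ 1 (mod 23), so 29⁻¹ ≡ 4.
k = 0 + 29*((15 − 0)*4 mod 23) = 0 + 29*14 = 406.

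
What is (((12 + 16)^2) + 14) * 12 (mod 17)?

12 + 16 = 28 ≡ 11 (mod 17)
(11)^2 ≡ 2 (mod 17)
2 + 14 = 16
16 * 12 = 192 ≡ 5 (mod 17)

5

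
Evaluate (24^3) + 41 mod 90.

5

(24)^3 ≡ 54 (mod 90)
54 + 41 = 95 ≡ 5 (mod 90)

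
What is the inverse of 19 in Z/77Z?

73

By the extended Euclidean algorithm:
77 = 4·19 + 1
19 = 19·1 + 0
gcd(19, 77) = 1, so the inverse exists.
Back-substitute for 1:
1 = 1·77 − 4·19
So 19⁻¹ ≡ −4 ≡ 73 (mod 77).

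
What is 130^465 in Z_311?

1

Using repeated squaring:
465 in binary is 111010001, i.e. 465 = 256 + 128 + 64 + 16 + 1.
130^1 ≡ 130 (mod 311)
130^2 ≡ 130^2 = 16900 ≡ 106 (mod 311)
130^4 ≡ 106^2 = 11236 ≡ 40 (mod 311)
130^8 ≡ 40^2 = 1600 ≡ 45 (mod 311)
130^16 ≡ 45^2 = 2025 ≡ 159 (mod 311)
130^32 ≡ 159^2 = 25281 ≡ 90 (mod 311)
130^64 ≡ 90^2 = 8100 ≡ 14 (mod 311)
130^128 ≡ 14^2 = 196 (mod 311)
130^256 ≡ 196^2 = 38416 ≡ 163 (mod 311)
130^465 = 130^256 · 130^128 · 130^64 · 130^16 · 130^1 ≡ 163 · 196 · 14 · 159 · 130 (mod 311).
Accumulate the product:
163 · 196 = 31948 ≡ 226
226 · 14 = 3164 ≡ 54
54 · 159 = 8586 ≡ 189
189 · 130 = 24570 ≡ 1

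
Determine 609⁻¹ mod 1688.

1688 = 2·609 + 470
609 = 1·470 + 139
470 = 3·139 + 53
139 = 2·53 + 33
53 = 1·33 + 20
33 = 1·20 + 13
20 = 1·13 + 7
13 = 1·7 + 6
7 = 1·6 + 1
6 = 6·1 + 0
gcd(609, 1688) = 1, so the inverse exists.
Back-substitute for 1:
1 = 1·7 − 1·6
  = −1·13 + 2·7
  = 2·20 − 3·13
  = −3·33 + 5·20
  = 5·53 − 8·33
  = −8·139 + 21·53
  = 21·470 − 71·139
  = −71·609 + 92·470
  = 92·1688 − 255·609
So 609⁻¹ ≡ −255 ≡ 1433 (mod 1688).

1433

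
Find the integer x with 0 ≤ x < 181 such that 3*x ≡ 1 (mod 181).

Apply the Euclidean algorithm and back-substitute:
181 = 60·3 + 1
3 = 3·1 + 0
gcd(3, 181) = 1, so the inverse exists.
Bézout: 1 = 1·181 − 60·3.
So 3⁻¹ ≡ −60 ≡ 121 (mod 181).

121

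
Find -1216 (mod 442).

110

-1216 = -3·442 + 110, so -1216 ≡ 110 (mod 442).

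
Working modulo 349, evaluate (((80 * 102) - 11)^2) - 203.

23

80 * 102 = 8160 ≡ 133 (mod 349)
133 - 11 = 122
(122)^2 ≡ 226 (mod 349)
226 - 203 = 23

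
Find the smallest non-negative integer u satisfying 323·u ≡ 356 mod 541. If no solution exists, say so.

gcd(323, 541) = 1, so a unique solution mod 541 exists.
323⁻¹ ≡ 67 (mod 541).
u ≡ 67·356 ≡ 48 (mod 541).

48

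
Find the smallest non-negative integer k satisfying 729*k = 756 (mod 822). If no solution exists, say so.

204

gcd(729, 822) = 3, and 3 | 756, so solutions exist.
Divide through by 3: 243*k = 252 (mod 274).
243⁻¹ ≡ 53 (mod 274).
k ≡ 53*252 ≡ 204 (mod 274).
The smallest non-negative solution is k = 204.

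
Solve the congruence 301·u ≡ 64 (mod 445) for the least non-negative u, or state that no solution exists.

gcd(301, 445) = 1, so a unique solution mod 445 exists.
301⁻¹ ≡ 411 (mod 445).
u ≡ 411·64 ≡ 49 (mod 445).

49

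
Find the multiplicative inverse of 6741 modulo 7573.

7573 = 1·6741 + 832
6741 = 8·832 + 85
832 = 9·85 + 67
85 = 1·67 + 18
67 = 3·18 + 13
18 = 1·13 + 5
13 = 2·5 + 3
5 = 1·3 + 2
3 = 1·2 + 1
2 = 2·1 + 0
gcd(6741, 7573) = 1, so the inverse exists.
Back-substitute for 1:
1 = 1·3 − 1·2
  = −1·5 + 2·3
  = 2·13 − 5·5
  = −5·18 + 7·13
  = 7·67 − 26·18
  = −26·85 + 33·67
  = 33·832 − 323·85
  = −323·6741 + 2617·832
  = 2617·7573 − 2940·6741
So 6741⁻¹ ≡ −2940 ≡ 4633 (mod 7573).

4633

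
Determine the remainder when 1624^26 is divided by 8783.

2705

Using repeated squaring:
26 in binary is 11010, i.e. 26 = 16 + 8 + 2.
1624^1 ≡ 1624 (mod 8783)
1624^2 ≡ 1624^2 = 2637376 ≡ 2476 (mod 8783)
1624^4 ≡ 2476^2 = 6130576 ≡ 42 (mod 8783)
1624^8 ≡ 42^2 = 1764 (mod 8783)
1624^16 ≡ 1764^2 = 3111696 ≡ 2514 (mod 8783)
1624^26 = 1624^16 * 1624^8 * 1624^2 ≡ 2514 * 1764 * 2476 (mod 8783).
Accumulate the product:
2514 * 1764 = 4434696 ≡ 8064
8064 * 2476 = 19966464 ≡ 2705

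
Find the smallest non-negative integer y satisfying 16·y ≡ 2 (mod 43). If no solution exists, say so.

gcd(16, 43) = 1, so a unique solution mod 43 exists.
16⁻¹ ≡ 35 (mod 43).
y ≡ 35·2 ≡ 27 (mod 43).

27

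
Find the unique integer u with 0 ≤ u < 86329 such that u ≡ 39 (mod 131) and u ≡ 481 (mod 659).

131⁻¹ mod 659: 131·493 ≡ 1 (mod 659), so 131⁻¹ ≡ 493.
u = 39 + 131·((481 − 39)·493 mod 659) = 39 + 131·436 = 57155.

57155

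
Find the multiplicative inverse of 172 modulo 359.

311

By the extended Euclidean algorithm:
359 = 2*172 + 15
172 = 11*15 + 7
15 = 2*7 + 1
7 = 7*1 + 0
gcd(172, 359) = 1, so the inverse exists.
Back-substitute for 1:
1 = 1*15 − 2*7
  = −2*172 + 23*15
  = 23*359 − 48*172
So 172⁻¹ ≡ −48 ≡ 311 (mod 359).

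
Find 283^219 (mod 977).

219 in binary is 11011011, i.e. 219 = 128 + 64 + 16 + 8 + 2 + 1.
283^1 ≡ 283 (mod 977)
283^2 ≡ 283^2 = 80089 ≡ 952 (mod 977)
283^4 ≡ 952^2 = 906304 ≡ 625 (mod 977)
283^8 ≡ 625^2 = 390625 ≡ 802 (mod 977)
283^16 ≡ 802^2 = 643204 ≡ 338 (mod 977)
283^32 ≡ 338^2 = 114244 ≡ 912 (mod 977)
283^64 ≡ 912^2 = 831744 ≡ 317 (mod 977)
283^128 ≡ 317^2 = 100489 ≡ 835 (mod 977)
283^219 = 283^128 * 283^64 * 283^16 * 283^8 * 283^2 * 283^1 ≡ 835 * 317 * 338 * 802 * 952 * 283 (mod 977).
Accumulate the product:
835 * 317 = 264695 ≡ 905
905 * 338 = 305890 ≡ 89
89 * 802 = 71378 ≡ 57
57 * 952 = 54264 ≡ 529
529 * 283 = 149707 ≡ 226

226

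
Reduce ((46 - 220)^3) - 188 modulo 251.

46 - 220 = -174 ≡ 77 (mod 251)
(77)^3 ≡ 215 (mod 251)
215 - 188 = 27

27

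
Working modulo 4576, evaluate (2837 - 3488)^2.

2837 - 3488 = -651 ≡ 3925 (mod 4576)
(3925)^2 ≡ 2809 (mod 4576)

2809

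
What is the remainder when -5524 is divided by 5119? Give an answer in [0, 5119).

4714

-5524 = -2×5119 + 4714, so -5524 ≡ 4714 (mod 5119).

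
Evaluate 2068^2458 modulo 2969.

2458 in binary is 100110011010, i.e. 2458 = 2048 + 256 + 128 + 16 + 8 + 2.
2068^1 ≡ 2068 (mod 2969)
2068^2 ≡ 2068^2 = 4276624 ≡ 1264 (mod 2969)
2068^4 ≡ 1264^2 = 1597696 ≡ 374 (mod 2969)
2068^8 ≡ 374^2 = 139876 ≡ 333 (mod 2969)
2068^16 ≡ 333^2 = 110889 ≡ 1036 (mod 2969)
2068^32 ≡ 1036^2 = 1073296 ≡ 1487 (mod 2969)
2068^64 ≡ 1487^2 = 2211169 ≡ 2233 (mod 2969)
2068^128 ≡ 2233^2 = 4986289 ≡ 1338 (mod 2969)
2068^256 ≡ 1338^2 = 1790244 ≡ 2906 (mod 2969)
2068^512 ≡ 2906^2 = 8444836 ≡ 1000 (mod 2969)
2068^1024 ≡ 1000^2 = 1000000 ≡ 2416 (mod 2969)
2068^2048 ≡ 2416^2 = 5837056 ≡ 2 (mod 2969)
2068^2458 = 2068^2048 · 2068^256 · 2068^128 · 2068^16 · 2068^8 · 2068^2 ≡ 2 · 2906 · 1338 · 1036 · 333 · 1264 (mod 2969).
Accumulate the product:
2 · 2906 = 5812 ≡ 2843
2843 · 1338 = 3803934 ≡ 645
645 · 1036 = 668220 ≡ 195
195 · 333 = 64935 ≡ 2586
2586 · 1264 = 3268704 ≡ 2804

2804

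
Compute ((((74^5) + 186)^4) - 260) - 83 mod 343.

337

(74)^5 ≡ 23 (mod 343)
23 + 186 = 209
(209)^4 ≡ 337 (mod 343)
337 - 260 = 77
77 - 83 = -6 ≡ 337 (mod 343)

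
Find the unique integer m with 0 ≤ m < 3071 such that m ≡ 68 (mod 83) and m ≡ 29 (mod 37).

83⁻¹ mod 37: 83×33 ≡ 1 (mod 37), so 83⁻¹ ≡ 33.
m = 68 + 83×((29 − 68)×33 mod 37) = 68 + 83×8 = 732.

732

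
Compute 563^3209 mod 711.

By square-and-multiply:
3209 in binary is 110010001001, i.e. 3209 = 2048 + 1024 + 128 + 8 + 1.
563^1 ≡ 563 (mod 711)
563^2 ≡ 563^2 = 316969 ≡ 574 (mod 711)
563^4 ≡ 574^2 = 329476 ≡ 283 (mod 711)
563^8 ≡ 283^2 = 80089 ≡ 457 (mod 711)
563^16 ≡ 457^2 = 208849 ≡ 526 (mod 711)
563^32 ≡ 526^2 = 276676 ≡ 97 (mod 711)
563^64 ≡ 97^2 = 9409 ≡ 166 (mod 711)
563^128 ≡ 166^2 = 27556 ≡ 538 (mod 711)
563^256 ≡ 538^2 = 289444 ≡ 67 (mod 711)
563^512 ≡ 67^2 = 4489 ≡ 223 (mod 711)
563^1024 ≡ 223^2 = 49729 ≡ 670 (mod 711)
563^2048 ≡ 670^2 = 448900 ≡ 259 (mod 711)
563^3209 = 563^2048 * 563^1024 * 563^128 * 563^8 * 563^1 ≡ 259 * 670 * 538 * 457 * 563 (mod 711).
Accumulate the product:
259 * 670 = 173530 ≡ 46
46 * 538 = 24748 ≡ 574
574 * 457 = 262318 ≡ 670
670 * 563 = 377210 ≡ 380

380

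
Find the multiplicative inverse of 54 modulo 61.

26

61 = 1·54 + 7
54 = 7·7 + 5
7 = 1·5 + 2
5 = 2·2 + 1
2 = 2·1 + 0
gcd(54, 61) = 1, so the inverse exists.
Back-substitute for 1:
1 = 1·5 − 2·2
  = −2·7 + 3·5
  = 3·54 − 23·7
  = −23·61 + 26·54
So 54⁻¹ ≡ 26 (mod 61).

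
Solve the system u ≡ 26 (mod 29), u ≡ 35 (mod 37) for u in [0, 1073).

29⁻¹ mod 37: 29*23 ≡ 1 (mod 37), so 29⁻¹ ≡ 23.
u = 26 + 29*((35 − 26)*23 mod 37) = 26 + 29*22 = 664.

664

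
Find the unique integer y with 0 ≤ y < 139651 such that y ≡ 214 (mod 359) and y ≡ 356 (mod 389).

359⁻¹ mod 389: 359*376 ≡ 1 (mod 389), so 359⁻¹ ≡ 376.
y = 214 + 359*((356 − 214)*376 mod 389) = 214 + 359*99 = 35755.

35755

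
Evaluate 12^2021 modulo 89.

Compute successive squares:
2021 in binary is 11111100101, i.e. 2021 = 1024 + 512 + 256 + 128 + 64 + 32 + 4 + 1.
12^1 ≡ 12 (mod 89)
12^2 ≡ 12^2 = 144 ≡ 55 (mod 89)
12^4 ≡ 55^2 = 3025 ≡ 88 (mod 89)
12^8 ≡ 88^2 = 7744 ≡ 1 (mod 89)
12^16 ≡ 1^2 = 1 (mod 89)
12^32 ≡ 1^2 = 1 (mod 89)
12^64 ≡ 1^2 = 1 (mod 89)
12^128 ≡ 1^2 = 1 (mod 89)
12^256 ≡ 1^2 = 1 (mod 89)
12^512 ≡ 1^2 = 1 (mod 89)
12^1024 ≡ 1^2 = 1 (mod 89)
12^2021 = 12^1024 * 12^512 * 12^256 * 12^128 * 12^64 * 12^32 * 12^4 * 12^1 ≡ 1 * 1 * 1 * 1 * 1 * 1 * 88 * 12 (mod 89).
Accumulate the product:
1 * 1 = 1
1 * 1 = 1
1 * 1 = 1
1 * 1 = 1
1 * 1 = 1
1 * 88 = 88
88 * 12 = 1056 ≡ 77

77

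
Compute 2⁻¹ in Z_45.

Run the extended Euclidean algorithm:
45 = 22·2 + 1
2 = 2·1 + 0
gcd(2, 45) = 1, so the inverse exists.
Bézout: 1 = 1·45 − 22·2.
So 2⁻¹ ≡ −22 ≡ 23 (mod 45).

23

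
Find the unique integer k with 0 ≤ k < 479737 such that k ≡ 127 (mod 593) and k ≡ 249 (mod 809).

593⁻¹ mod 809: 593×603 ≡ 1 (mod 809), so 593⁻¹ ≡ 603.
k = 127 + 593×((249 − 127)×603 mod 809) = 127 + 593×756 = 448435.
Check: 448435 mod 593 = 127, 448435 mod 809 = 249. ✓

448435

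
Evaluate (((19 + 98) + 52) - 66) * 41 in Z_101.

19 + 98 = 117 ≡ 16 (mod 101)
16 + 52 = 68
68 - 66 = 2
2 * 41 = 82

82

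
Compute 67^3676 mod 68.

1

By square-and-multiply:
67^1 ≡ 67 (mod 68)
67^2 ≡ 67^2 = 4489 ≡ 1 (mod 68)
67^4 ≡ 1^2 = 1 (mod 68)
67^8 ≡ 1^2 = 1 (mod 68)
67^16 ≡ 1^2 = 1 (mod 68)
67^32 ≡ 1^2 = 1 (mod 68)
67^64 ≡ 1^2 = 1 (mod 68)
67^128 ≡ 1^2 = 1 (mod 68)
67^256 ≡ 1^2 = 1 (mod 68)
67^512 ≡ 1^2 = 1 (mod 68)
67^1024 ≡ 1^2 = 1 (mod 68)
67^2048 ≡ 1^2 = 1 (mod 68)
67^3676 = 67^2048 * 67^1024 * 67^512 * 67^64 * 67^16 * 67^8 * 67^4 ≡ 1 * 1 * 1 * 1 * 1 * 1 * 1 (mod 68).
Accumulate the product:
1 * 1 = 1
1 * 1 = 1
1 * 1 = 1
1 * 1 = 1
1 * 1 = 1
1 * 1 = 1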